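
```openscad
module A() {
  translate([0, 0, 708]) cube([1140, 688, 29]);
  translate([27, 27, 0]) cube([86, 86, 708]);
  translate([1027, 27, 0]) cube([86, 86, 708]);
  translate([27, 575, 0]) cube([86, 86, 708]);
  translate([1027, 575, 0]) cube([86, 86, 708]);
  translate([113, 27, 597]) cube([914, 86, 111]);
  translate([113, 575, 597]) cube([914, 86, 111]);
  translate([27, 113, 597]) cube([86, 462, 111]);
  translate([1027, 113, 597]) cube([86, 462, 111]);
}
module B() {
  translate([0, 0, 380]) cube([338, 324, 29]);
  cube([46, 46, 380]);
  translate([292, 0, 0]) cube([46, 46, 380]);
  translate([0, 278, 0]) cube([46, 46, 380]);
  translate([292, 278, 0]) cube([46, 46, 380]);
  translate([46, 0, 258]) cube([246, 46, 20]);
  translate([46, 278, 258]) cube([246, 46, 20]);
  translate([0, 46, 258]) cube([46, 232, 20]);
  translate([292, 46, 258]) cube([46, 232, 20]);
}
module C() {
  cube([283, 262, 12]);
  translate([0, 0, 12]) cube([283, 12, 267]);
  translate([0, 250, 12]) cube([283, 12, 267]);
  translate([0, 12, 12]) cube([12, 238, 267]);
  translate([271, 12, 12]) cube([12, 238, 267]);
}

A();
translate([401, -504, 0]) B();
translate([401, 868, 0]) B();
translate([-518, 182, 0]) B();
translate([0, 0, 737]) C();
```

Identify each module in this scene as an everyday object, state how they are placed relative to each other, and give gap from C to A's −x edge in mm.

A is a table. B is a stool. C is an open box. Three stools sit around the table at the −y, +y, −x sides. The open box is on top of the table. The gap from the open box to the table's −x edge is 0 mm.

The open box's min-x is at 0; the table's min-x is 0; gap = 0 mm.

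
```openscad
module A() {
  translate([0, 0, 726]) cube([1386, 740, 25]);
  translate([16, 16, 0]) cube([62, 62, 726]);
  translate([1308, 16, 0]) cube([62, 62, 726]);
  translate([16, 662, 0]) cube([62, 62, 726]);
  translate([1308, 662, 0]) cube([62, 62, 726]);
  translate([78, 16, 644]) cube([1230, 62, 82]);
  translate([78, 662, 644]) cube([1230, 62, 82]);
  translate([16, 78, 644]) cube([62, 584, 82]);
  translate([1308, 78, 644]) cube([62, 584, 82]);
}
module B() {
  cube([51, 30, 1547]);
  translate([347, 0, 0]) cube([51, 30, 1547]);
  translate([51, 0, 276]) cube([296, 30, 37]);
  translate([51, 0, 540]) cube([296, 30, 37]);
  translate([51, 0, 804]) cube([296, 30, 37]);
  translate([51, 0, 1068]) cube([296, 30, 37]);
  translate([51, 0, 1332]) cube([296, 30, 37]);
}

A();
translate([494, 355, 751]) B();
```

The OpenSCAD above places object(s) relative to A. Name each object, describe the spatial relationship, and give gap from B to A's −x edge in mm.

A is a table. B is a ladder. The ladder is on top of the table, centred. The gap from the ladder to the table's −x edge is 494 mm.

The ladder's min-x is at 494; the table's min-x is 0; gap = 494 mm.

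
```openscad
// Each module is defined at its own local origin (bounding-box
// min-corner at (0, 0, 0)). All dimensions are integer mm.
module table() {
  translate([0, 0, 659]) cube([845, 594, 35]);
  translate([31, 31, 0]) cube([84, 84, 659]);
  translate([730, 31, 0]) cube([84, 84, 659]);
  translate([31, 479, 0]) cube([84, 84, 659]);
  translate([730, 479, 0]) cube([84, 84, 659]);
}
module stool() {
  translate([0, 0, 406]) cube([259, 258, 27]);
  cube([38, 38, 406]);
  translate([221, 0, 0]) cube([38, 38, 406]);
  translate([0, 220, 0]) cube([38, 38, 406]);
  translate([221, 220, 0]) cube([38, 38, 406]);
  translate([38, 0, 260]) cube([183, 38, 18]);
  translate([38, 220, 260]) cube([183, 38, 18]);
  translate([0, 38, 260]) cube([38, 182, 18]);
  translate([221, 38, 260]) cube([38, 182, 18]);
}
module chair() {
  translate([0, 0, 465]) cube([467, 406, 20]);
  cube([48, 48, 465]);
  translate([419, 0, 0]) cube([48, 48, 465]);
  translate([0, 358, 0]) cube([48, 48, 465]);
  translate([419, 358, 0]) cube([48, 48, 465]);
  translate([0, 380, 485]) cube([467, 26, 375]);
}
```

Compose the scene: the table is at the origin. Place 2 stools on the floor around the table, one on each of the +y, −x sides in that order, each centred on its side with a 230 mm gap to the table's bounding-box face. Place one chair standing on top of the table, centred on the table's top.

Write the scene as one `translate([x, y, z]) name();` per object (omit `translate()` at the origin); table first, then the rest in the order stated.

table();
translate([293, 824, 0]) stool();
translate([-489, 168, 0]) stool();
translate([189, 94, 694]) chair();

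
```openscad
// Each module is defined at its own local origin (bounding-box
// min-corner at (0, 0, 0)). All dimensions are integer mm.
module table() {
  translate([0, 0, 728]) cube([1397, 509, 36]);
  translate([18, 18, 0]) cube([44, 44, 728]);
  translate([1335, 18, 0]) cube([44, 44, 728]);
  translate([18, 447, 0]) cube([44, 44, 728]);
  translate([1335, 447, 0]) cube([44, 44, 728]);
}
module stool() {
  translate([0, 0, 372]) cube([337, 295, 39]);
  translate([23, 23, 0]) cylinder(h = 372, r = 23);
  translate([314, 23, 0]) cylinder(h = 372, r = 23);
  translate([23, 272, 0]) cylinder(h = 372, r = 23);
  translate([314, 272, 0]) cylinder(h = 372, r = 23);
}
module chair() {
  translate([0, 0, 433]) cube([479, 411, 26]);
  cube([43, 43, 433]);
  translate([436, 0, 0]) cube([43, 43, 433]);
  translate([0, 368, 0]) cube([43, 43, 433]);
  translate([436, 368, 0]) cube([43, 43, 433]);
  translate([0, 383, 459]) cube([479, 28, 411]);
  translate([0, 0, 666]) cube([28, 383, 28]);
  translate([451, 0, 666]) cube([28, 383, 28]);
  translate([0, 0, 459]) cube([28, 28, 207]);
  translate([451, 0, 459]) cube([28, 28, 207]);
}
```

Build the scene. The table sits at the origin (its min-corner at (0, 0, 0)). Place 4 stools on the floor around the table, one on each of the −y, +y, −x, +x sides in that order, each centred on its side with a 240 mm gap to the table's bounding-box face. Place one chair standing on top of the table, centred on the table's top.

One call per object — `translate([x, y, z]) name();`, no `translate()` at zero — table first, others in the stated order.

table();
translate([530, -535, 0]) stool();
translate([530, 749, 0]) stool();
translate([-577, 107, 0]) stool();
translate([1637, 107, 0]) stool();
translate([459, 49, 764]) chair();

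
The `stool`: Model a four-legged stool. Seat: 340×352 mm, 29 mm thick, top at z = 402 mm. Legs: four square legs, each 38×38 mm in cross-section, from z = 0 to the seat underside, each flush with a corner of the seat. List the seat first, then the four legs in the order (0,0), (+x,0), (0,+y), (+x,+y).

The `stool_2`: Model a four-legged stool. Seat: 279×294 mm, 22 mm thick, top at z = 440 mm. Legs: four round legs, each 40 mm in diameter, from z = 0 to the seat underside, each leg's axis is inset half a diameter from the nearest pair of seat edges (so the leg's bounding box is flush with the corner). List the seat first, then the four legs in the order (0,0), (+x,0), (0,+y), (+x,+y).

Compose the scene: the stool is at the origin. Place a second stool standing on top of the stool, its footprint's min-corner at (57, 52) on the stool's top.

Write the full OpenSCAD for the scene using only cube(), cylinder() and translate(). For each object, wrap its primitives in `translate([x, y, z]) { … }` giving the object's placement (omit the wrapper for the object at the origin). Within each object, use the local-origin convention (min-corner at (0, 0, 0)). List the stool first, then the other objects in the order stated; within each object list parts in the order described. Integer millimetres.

translate([0, 0, 373]) cube([340, 352, 29]);
cube([38, 38, 373]);
translate([302, 0, 0]) cube([38, 38, 373]);
translate([0, 314, 0]) cube([38, 38, 373]);
translate([302, 314, 0]) cube([38, 38, 373]);
translate([57, 52, 402]) {
  translate([0, 0, 418]) cube([279, 294, 22]);
  translate([20, 20, 0]) cylinder(h = 418, r = 20);
  translate([259, 20, 0]) cylinder(h = 418, r = 20);
  translate([20, 274, 0]) cylinder(h = 418, r = 20);
  translate([259, 274, 0]) cylinder(h = 418, r = 20);
}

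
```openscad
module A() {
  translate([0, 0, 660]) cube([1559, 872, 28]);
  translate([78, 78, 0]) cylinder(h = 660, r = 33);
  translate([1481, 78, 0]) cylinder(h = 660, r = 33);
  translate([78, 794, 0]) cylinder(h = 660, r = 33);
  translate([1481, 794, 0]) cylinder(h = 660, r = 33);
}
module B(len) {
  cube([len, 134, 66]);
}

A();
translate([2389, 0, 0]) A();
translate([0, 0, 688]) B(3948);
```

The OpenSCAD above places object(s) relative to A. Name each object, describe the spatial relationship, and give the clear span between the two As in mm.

Second table starts at x = 2389; first ends at x = 1559; clear span = 2389 − 1559 = 830 mm.

A is a table. B is a beam. A beam spans the tops of two tables. The clear span between the two tables is 830 mm.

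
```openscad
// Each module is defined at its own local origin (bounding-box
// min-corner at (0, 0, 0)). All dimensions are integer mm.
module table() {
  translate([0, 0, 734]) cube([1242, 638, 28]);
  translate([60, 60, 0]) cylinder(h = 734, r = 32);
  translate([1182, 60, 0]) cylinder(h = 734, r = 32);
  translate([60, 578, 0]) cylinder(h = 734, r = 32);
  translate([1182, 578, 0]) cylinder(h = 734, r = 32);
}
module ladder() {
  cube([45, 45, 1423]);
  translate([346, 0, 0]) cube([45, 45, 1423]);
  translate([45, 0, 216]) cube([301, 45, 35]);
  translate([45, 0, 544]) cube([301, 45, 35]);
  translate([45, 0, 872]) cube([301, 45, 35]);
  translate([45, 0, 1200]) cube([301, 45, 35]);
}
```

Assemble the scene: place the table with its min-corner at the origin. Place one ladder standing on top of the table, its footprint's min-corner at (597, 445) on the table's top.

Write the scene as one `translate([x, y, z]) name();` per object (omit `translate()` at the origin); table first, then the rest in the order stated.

table();
translate([597, 445, 762]) ladder();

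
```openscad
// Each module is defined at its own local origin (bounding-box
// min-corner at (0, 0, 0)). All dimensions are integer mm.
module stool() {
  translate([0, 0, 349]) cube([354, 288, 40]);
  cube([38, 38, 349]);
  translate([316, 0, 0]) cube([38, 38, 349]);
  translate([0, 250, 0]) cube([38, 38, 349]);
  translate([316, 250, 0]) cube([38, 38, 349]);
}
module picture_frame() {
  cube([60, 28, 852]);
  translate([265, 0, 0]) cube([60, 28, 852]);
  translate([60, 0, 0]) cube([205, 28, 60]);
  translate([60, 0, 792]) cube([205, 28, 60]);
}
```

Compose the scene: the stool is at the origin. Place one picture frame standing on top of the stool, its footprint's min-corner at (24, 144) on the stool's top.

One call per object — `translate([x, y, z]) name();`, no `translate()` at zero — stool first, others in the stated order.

stool();
translate([24, 144, 389]) picture_frame();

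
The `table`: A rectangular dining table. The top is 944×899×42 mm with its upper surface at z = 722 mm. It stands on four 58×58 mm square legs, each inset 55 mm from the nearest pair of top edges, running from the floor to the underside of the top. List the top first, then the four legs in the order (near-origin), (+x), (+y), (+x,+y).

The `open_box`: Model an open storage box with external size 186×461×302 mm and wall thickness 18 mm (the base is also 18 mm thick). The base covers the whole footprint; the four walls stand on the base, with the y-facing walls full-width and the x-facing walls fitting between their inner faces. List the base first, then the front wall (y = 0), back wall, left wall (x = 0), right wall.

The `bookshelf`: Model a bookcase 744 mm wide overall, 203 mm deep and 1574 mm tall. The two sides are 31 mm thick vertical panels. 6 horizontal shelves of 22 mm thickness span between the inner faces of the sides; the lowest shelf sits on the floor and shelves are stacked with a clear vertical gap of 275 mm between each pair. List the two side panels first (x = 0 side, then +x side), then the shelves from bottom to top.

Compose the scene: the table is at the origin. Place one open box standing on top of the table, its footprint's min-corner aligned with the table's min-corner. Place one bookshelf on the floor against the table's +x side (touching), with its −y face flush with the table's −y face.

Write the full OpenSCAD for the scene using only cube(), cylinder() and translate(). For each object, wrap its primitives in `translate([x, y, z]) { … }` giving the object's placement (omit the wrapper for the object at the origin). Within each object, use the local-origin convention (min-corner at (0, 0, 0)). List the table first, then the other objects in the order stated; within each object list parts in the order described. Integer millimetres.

translate([0, 0, 680]) cube([944, 899, 42]);
translate([55, 55, 0]) cube([58, 58, 680]);
translate([831, 55, 0]) cube([58, 58, 680]);
translate([55, 786, 0]) cube([58, 58, 680]);
translate([831, 786, 0]) cube([58, 58, 680]);
translate([0, 0, 722]) {
  cube([186, 461, 18]);
  translate([0, 0, 18]) cube([186, 18, 284]);
  translate([0, 443, 18]) cube([186, 18, 284]);
  translate([0, 18, 18]) cube([18, 425, 284]);
  translate([168, 18, 18]) cube([18, 425, 284]);
}
translate([944, 0, 0]) {
  cube([31, 203, 1574]);
  translate([713, 0, 0]) cube([31, 203, 1574]);
  translate([31, 0, 0]) cube([682, 203, 22]);
  translate([31, 0, 297]) cube([682, 203, 22]);
  translate([31, 0, 594]) cube([682, 203, 22]);
  translate([31, 0, 891]) cube([682, 203, 22]);
  translate([31, 0, 1188]) cube([682, 203, 22]);
  translate([31, 0, 1485]) cube([682, 203, 22]);
}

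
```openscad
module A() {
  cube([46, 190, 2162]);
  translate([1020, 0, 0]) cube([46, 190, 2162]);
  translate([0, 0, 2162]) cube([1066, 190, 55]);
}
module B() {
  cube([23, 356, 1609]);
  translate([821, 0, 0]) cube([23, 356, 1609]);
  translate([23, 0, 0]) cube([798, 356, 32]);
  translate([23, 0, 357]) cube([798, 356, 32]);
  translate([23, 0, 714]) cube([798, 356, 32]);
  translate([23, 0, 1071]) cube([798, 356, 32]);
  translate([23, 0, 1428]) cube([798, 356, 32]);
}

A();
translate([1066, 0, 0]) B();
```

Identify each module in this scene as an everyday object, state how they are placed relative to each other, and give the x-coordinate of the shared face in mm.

A is a door frame. B is a bookshelf. The bookshelf is against the door frame's +x side, with their −y faces flush. The x-coordinate of the shared face is 1066 mm.

The door frame's +x face and the bookshelf's −x face are both at x = 1066 mm.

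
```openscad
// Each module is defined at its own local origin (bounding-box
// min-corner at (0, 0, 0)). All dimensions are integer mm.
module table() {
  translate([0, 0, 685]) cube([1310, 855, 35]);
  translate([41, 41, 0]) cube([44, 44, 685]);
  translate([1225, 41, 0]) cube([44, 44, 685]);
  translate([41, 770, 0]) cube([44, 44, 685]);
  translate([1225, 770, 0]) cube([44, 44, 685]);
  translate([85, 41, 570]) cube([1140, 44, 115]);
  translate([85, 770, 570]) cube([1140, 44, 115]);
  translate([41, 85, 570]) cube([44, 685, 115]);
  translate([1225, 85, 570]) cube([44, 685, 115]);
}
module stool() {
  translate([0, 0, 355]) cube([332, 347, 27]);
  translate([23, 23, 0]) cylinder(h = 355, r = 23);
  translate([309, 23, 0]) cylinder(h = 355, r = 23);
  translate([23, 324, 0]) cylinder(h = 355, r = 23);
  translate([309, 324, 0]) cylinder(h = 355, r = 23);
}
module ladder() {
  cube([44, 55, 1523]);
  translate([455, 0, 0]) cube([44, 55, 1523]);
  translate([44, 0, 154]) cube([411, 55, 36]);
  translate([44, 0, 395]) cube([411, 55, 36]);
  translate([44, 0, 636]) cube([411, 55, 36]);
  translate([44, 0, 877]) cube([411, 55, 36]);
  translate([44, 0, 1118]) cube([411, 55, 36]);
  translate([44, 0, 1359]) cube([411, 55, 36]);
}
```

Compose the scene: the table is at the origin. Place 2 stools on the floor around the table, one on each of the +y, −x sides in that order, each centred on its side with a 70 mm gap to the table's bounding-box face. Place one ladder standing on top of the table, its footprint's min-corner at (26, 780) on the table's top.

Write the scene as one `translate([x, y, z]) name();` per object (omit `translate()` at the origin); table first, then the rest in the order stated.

table();
translate([489, 925, 0]) stool();
translate([-402, 254, 0]) stool();
translate([26, 780, 720]) ladder();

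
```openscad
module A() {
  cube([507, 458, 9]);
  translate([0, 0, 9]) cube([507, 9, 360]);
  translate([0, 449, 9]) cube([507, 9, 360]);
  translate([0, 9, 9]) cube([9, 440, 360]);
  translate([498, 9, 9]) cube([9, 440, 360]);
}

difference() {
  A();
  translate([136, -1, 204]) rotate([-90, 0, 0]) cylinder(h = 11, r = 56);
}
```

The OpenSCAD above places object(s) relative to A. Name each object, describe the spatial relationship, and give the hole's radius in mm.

A is an open box. The open box has a circular hole through its front wall. The hole's radius is 56 mm.

The subtracted cylinder has r = 56 mm.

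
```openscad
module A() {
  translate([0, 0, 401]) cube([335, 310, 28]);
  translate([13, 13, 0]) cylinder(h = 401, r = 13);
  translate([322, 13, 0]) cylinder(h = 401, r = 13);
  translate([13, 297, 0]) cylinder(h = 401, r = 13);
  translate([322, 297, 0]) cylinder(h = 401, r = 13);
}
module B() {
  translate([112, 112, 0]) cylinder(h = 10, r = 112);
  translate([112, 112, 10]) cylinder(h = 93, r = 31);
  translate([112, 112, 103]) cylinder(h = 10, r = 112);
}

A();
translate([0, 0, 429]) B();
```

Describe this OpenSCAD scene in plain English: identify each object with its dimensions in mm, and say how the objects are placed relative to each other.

A is a simple wooden stool: a rectangular seat 335 mm (x) by 310 mm (y), 28 mm thick, top face at z = 429 mm, on four round legs, each 26 mm in diameter. The legs rest on z = 0, each leg's axis is inset half a diameter from the nearest pair of seat edges (so the leg's bounding box is flush with the corner).

B is a spool: two coaxial disc flanges of radius 112 mm and thickness 10 mm, joined by a core cylinder of radius 31 mm and height 93 mm. The lower flange rests on z = 0 and the three cylinders share a vertical axis.

The spool is on top of the stool.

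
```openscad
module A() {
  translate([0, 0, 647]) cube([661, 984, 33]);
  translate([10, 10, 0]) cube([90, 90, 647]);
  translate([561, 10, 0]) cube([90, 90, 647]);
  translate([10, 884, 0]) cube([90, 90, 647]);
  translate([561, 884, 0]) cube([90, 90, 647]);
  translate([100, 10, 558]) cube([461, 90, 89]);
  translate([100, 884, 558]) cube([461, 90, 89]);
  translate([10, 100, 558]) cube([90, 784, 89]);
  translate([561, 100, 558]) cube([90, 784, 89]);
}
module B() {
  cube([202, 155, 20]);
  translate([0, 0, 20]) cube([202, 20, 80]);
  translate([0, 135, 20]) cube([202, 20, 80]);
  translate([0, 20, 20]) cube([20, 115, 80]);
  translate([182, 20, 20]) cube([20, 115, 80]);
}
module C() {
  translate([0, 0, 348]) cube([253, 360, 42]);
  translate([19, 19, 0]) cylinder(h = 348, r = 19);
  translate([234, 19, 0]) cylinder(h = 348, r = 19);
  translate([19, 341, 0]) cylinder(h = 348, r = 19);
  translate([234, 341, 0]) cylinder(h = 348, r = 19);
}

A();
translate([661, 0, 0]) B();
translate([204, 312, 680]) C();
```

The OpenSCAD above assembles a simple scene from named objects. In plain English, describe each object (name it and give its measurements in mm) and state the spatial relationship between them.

A is a table with a 661×984 mm rectangular top, 33 mm thick, top surface at z = 680 mm, supported by four 90×90 mm square legs, each inset 10 mm from the nearest pair of top edges, running from the floor. Four apron rails, 90 mm thick and 89 mm tall, run between adjacent legs with their top edges flush with the underside of the top and their outer faces flush with the legs' outer faces.

B is an open storage box with external size 202×155×100 mm and wall thickness 20 mm (the base is also 20 mm thick). The base covers the whole footprint; the four walls stand on the base, with the y-facing walls full-width and the x-facing walls fitting between their inner faces.

C is a four-legged stool. The seat is 253×360 mm, 42 mm thick, top at z = 390 mm. It stands on four round legs, each 38 mm in diameter, from z = 0 to the seat underside, each leg's axis is inset half a diameter from the nearest pair of seat edges (so the leg's bounding box is flush with the corner).

The open box is against the table's +x side, with their −y faces flush. The stool is on top of the table, centred.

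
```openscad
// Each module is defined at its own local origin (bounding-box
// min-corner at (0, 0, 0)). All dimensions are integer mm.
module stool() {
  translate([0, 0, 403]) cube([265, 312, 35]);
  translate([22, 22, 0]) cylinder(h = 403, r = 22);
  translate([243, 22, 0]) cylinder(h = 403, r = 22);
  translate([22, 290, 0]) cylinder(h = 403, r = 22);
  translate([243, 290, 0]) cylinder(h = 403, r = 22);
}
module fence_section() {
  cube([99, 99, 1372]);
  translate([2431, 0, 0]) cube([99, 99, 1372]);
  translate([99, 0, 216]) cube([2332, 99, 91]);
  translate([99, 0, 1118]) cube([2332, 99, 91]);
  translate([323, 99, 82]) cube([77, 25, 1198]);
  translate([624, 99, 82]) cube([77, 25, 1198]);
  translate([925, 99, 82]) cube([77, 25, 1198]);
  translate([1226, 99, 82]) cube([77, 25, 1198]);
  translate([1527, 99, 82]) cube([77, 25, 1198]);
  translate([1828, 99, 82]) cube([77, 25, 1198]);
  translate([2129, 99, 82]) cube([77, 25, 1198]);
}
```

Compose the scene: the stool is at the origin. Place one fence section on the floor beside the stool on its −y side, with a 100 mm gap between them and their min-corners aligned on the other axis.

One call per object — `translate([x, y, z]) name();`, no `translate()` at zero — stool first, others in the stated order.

stool();
translate([0, -224, 0]) fence_section();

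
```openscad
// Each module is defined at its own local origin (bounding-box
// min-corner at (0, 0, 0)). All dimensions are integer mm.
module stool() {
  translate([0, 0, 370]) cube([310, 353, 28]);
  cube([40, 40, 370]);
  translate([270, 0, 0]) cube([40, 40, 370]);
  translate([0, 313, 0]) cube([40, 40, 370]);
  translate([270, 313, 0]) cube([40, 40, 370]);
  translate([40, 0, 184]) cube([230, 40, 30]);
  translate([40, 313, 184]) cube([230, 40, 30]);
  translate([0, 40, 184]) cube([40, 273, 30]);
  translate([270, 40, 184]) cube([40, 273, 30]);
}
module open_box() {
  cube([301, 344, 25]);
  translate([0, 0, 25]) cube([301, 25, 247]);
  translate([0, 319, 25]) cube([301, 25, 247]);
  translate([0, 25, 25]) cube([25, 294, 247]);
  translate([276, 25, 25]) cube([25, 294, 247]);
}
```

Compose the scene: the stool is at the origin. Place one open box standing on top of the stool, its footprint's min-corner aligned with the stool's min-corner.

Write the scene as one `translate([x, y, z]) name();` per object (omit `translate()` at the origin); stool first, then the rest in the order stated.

stool();
translate([0, 0, 398]) open_box();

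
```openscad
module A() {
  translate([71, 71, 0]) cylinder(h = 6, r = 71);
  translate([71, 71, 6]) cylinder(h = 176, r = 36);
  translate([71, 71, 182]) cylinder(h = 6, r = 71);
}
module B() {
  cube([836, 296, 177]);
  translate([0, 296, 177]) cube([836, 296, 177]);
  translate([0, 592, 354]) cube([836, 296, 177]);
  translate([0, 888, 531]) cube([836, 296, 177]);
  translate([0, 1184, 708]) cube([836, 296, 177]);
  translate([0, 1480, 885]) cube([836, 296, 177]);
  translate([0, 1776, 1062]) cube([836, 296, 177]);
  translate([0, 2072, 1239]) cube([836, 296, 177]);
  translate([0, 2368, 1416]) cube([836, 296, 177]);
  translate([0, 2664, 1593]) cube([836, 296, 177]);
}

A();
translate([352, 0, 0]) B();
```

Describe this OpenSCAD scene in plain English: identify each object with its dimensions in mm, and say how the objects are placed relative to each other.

A is a spool: two coaxial disc flanges of radius 71 mm and thickness 6 mm, joined by a core cylinder of radius 36 mm and height 176 mm. The lower flange rests on z = 0 and the three cylinders share a vertical axis.

B is a run of 10 identical solid stair steps. Each tread is 836×296 mm and each step block is 177 mm high. Step 1 rests on the floor; step k is offset from step 1 by (k−1)×296 mm in y and (k−1)×177 mm in z.

The staircase is on the floor beside the spool on its +x side.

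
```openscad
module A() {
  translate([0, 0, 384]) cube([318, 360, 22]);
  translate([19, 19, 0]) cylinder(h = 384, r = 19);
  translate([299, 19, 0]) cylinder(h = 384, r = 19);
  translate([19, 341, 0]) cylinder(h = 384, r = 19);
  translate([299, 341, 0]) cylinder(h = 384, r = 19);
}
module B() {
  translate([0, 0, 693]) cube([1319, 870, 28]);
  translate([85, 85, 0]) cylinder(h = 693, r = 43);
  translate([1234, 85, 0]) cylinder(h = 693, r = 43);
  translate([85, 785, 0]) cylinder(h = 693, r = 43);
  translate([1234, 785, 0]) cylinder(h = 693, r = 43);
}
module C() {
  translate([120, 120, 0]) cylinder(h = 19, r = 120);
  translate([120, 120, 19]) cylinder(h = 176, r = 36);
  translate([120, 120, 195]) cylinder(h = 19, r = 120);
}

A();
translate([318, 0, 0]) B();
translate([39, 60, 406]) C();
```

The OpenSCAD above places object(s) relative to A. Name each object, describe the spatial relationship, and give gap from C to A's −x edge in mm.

A is a stool. B is a table. C is a spool. The table is against the stool's +x side, with their −y faces flush. The spool is on top of the stool, centred. The gap from the spool to the stool's −x edge is 39 mm.

The spool's min-x is at 39; the stool's min-x is 0; gap = 39 mm.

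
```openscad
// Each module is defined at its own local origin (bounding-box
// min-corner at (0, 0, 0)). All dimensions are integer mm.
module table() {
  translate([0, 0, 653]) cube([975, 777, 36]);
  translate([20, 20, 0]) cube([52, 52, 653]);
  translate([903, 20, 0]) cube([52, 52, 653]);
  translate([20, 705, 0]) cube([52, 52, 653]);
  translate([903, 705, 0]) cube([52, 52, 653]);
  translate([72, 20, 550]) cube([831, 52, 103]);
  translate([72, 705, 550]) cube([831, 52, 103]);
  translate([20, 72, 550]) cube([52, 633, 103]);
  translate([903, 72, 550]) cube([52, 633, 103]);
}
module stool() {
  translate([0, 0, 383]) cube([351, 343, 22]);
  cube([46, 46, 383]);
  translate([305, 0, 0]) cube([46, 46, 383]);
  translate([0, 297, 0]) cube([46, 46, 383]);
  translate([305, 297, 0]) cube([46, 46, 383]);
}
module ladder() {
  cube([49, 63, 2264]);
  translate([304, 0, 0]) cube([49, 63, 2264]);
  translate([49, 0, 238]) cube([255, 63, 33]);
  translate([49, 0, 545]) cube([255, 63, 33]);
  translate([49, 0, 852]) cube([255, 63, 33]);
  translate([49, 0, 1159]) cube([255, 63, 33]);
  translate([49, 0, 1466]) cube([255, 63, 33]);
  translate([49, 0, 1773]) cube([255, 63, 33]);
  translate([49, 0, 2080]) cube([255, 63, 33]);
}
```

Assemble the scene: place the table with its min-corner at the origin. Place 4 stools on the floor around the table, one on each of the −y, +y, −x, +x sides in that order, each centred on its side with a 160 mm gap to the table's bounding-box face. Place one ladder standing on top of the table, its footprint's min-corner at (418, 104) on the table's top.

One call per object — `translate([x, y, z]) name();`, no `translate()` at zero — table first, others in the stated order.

table();
translate([312, -503, 0]) stool();
translate([312, 937, 0]) stool();
translate([-511, 217, 0]) stool();
translate([1135, 217, 0]) stool();
translate([418, 104, 689]) ladder();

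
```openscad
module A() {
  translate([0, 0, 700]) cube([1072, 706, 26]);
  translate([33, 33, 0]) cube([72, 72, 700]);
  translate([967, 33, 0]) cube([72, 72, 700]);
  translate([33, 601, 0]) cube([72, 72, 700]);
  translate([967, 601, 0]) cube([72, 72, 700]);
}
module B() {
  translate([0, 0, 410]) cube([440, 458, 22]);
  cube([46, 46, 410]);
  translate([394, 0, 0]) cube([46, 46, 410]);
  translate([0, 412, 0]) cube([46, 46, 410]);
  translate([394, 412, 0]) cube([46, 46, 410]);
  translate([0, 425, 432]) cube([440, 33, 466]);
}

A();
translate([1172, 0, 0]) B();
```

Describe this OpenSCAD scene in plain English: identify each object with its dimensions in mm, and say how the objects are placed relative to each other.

A is a table: top 1072 mm (x) × 706 mm (y), 26 mm thick, upper face at z = 726 mm, on four 72×72 mm square legs, each inset 33 mm from the nearest pair of top edges, running from z = 0 to the bottom of the top.

B is a chair: 440×458 mm seat, 22 mm thick, top at z = 432 mm, on four 46 mm square corner legs flush with the seat edges. A 33 mm thick backrest slab spans the full seat width, extending 466 mm above the seat top, its back face flush with the seat's +y edge.

The chair is on the floor beside the table on its +x side.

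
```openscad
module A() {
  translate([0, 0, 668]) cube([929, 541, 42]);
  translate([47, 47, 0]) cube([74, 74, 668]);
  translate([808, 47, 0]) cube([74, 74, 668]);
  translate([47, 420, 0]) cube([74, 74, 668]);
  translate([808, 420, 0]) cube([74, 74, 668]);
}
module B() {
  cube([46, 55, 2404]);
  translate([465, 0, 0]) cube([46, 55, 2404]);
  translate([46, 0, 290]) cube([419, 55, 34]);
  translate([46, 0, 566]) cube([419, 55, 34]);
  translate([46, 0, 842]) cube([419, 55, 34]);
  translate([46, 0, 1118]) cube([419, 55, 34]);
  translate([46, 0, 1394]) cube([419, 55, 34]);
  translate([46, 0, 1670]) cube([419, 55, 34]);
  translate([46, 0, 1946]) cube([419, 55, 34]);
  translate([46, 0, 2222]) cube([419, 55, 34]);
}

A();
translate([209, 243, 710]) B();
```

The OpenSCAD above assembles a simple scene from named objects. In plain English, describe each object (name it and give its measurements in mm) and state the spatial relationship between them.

A is a rectangular dining table. The top is 929×541×42 mm with its upper surface at z = 710 mm. It stands on four 74×74 mm square legs, each inset 47 mm from the nearest pair of top edges, running from the floor to the underside of the top.

B is a straight ladder. Two 46×55 mm vertical rails, 2404 mm tall, stand 511 mm apart (outside-to-outside) with their front faces coplanar on the −y side. 8 rungs, each 55 mm deep and 34 mm tall, span between the inner faces of the rails, front faces flush with the rails. The lowest rung's underside is at z = 290 mm and rungs are spaced 276 mm apart (underside to underside).

The ladder is on top of the table, centred.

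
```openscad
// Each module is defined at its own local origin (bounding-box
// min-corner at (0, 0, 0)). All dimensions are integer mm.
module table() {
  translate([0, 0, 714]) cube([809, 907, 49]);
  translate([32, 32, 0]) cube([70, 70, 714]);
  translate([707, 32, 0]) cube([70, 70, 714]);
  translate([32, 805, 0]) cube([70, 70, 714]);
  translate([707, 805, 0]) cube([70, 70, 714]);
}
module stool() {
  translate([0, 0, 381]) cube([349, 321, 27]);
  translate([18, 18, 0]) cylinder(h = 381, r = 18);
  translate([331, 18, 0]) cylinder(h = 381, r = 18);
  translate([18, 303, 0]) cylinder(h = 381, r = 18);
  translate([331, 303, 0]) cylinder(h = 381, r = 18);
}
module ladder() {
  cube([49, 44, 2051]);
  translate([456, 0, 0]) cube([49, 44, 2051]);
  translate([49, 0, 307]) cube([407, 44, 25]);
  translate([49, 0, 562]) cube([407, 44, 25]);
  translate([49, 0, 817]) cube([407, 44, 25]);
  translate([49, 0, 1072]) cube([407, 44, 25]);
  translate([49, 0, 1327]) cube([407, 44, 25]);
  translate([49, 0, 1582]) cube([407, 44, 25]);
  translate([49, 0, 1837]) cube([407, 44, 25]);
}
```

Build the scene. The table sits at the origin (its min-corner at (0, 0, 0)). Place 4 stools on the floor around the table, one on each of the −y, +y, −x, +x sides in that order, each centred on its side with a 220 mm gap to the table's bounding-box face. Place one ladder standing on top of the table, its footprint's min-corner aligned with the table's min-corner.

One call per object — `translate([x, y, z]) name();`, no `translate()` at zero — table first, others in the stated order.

table();
translate([230, -541, 0]) stool();
translate([230, 1127, 0]) stool();
translate([-569, 293, 0]) stool();
translate([1029, 293, 0]) stool();
translate([0, 0, 763]) ladder();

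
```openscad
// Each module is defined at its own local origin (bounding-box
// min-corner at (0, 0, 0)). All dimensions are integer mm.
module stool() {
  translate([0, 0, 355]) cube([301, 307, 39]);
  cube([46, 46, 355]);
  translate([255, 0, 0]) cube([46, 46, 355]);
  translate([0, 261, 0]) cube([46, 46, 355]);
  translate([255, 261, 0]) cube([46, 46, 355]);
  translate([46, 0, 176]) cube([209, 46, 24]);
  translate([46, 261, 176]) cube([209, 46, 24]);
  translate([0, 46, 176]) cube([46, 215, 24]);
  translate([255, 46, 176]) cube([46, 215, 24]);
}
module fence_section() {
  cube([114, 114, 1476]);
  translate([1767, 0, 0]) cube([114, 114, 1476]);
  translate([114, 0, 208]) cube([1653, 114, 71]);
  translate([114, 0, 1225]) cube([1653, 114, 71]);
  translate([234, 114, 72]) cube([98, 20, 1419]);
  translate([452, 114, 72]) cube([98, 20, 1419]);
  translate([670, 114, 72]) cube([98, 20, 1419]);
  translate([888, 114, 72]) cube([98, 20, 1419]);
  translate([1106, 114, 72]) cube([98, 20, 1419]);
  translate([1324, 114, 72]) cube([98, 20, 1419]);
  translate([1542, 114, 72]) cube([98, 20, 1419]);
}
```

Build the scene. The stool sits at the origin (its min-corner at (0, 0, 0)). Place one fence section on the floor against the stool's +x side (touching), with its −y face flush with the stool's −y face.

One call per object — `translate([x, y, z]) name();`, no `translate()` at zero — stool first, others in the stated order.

stool();
translate([301, 0, 0]) fence_section();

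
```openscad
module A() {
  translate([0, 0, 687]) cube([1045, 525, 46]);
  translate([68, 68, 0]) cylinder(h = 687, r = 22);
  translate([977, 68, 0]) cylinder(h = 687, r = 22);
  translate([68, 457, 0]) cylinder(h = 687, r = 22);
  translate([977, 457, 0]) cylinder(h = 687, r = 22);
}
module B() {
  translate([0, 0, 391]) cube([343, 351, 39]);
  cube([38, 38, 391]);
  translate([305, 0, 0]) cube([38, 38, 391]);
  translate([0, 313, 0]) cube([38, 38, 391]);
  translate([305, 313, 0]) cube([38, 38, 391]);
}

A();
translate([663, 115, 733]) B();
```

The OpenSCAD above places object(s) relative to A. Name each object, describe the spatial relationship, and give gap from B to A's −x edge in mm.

The stool's min-x is at 663; the table's min-x is 0; gap = 663 mm.

A is a table. B is a stool. The stool is on top of the table. The gap from the stool to the table's −x edge is 663 mm.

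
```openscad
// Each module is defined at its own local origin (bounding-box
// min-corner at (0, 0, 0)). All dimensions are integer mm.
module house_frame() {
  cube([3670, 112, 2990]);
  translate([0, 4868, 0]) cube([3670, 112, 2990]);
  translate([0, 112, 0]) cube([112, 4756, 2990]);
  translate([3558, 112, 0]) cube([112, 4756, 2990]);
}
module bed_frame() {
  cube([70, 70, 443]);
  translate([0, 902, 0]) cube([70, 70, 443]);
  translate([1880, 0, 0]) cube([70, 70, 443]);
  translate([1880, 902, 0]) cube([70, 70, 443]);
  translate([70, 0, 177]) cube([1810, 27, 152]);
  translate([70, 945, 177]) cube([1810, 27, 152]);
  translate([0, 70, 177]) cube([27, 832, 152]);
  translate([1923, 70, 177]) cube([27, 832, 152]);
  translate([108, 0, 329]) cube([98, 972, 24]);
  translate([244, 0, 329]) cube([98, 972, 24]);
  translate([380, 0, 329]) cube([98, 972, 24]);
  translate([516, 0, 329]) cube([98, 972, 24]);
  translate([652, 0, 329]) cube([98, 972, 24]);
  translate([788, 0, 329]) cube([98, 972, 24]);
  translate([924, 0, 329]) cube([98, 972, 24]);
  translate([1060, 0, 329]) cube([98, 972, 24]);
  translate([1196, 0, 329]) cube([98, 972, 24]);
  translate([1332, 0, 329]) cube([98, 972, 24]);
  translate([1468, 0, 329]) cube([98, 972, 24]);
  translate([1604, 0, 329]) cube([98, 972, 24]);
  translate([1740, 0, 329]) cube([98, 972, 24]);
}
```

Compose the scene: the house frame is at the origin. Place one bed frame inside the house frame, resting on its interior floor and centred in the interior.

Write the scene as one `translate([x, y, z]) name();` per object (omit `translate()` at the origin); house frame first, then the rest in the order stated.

house_frame();
translate([860, 2004, 0]) bed_frame();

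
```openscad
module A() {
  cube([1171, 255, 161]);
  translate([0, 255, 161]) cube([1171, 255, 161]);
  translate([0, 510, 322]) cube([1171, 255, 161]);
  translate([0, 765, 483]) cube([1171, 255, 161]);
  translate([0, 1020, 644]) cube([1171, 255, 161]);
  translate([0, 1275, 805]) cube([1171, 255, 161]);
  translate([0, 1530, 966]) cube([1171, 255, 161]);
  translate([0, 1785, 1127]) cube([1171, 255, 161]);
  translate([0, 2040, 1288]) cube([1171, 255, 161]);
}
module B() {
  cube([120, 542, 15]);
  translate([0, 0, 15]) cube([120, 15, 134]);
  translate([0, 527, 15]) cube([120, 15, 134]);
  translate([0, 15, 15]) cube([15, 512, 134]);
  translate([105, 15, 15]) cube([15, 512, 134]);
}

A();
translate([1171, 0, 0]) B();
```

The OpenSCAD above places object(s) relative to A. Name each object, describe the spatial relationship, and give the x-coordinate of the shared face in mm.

The staircase's +x face and the open box's −x face are both at x = 1171 mm.

A is a staircase. B is an open box. The open box is against the staircase's +x side, with their −y faces flush. The x-coordinate of the shared face is 1171 mm.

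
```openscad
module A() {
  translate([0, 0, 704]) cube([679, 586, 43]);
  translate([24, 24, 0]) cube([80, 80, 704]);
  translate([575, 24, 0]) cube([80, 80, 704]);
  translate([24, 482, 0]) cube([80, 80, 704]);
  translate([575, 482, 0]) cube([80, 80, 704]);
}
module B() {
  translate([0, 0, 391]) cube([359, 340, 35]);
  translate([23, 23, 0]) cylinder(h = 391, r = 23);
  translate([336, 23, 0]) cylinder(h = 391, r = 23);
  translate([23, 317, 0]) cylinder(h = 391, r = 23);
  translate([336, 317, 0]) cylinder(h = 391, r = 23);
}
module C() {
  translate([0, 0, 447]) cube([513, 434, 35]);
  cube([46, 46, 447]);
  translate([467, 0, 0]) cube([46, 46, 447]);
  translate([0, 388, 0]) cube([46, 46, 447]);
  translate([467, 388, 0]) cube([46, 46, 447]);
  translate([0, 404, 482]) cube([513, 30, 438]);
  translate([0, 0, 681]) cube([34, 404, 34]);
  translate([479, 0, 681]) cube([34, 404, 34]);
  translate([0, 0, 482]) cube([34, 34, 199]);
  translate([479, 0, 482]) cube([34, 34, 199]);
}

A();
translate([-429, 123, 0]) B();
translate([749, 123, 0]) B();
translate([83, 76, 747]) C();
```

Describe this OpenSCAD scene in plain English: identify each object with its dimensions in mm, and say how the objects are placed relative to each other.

A is a table: top 679 mm (x) × 586 mm (y), 43 mm thick, upper face at z = 747 mm, on four 80×80 mm square legs, each inset 24 mm from the nearest pair of top edges, running from z = 0 to the bottom of the top.

B is a four-legged stool. The seat is a 359×340×35 mm slab whose top surface is at z = 426 mm; four round legs, each 46 mm in diameter, run from the floor (z = 0) to the underside of the seat, each leg's axis is inset half a diameter from the nearest pair of seat edges (so the leg's bounding box is flush with the corner).

C is a chair. The seat is a 513×434×35 mm slab with its top at z = 482 mm, on four 46×46 mm corner legs (flush with the seat edges, standing on z = 0). A flat backrest 30 mm thick, 438 mm tall, spans the full seat width and rises from the seat top along its +y edge, rear face flush with the rear of the seat. Two armrests of 34×34 mm section run along each side from the seat's front edge to the front of the backrest, top faces 233 mm above the seat top and outer faces flush with the seat's x-edges; a 34×34 mm post under the front of each armrest stands on the seat at the front corner.

Two stools sit around the table at the −x, +x sides. The chair is on top of the table, centred.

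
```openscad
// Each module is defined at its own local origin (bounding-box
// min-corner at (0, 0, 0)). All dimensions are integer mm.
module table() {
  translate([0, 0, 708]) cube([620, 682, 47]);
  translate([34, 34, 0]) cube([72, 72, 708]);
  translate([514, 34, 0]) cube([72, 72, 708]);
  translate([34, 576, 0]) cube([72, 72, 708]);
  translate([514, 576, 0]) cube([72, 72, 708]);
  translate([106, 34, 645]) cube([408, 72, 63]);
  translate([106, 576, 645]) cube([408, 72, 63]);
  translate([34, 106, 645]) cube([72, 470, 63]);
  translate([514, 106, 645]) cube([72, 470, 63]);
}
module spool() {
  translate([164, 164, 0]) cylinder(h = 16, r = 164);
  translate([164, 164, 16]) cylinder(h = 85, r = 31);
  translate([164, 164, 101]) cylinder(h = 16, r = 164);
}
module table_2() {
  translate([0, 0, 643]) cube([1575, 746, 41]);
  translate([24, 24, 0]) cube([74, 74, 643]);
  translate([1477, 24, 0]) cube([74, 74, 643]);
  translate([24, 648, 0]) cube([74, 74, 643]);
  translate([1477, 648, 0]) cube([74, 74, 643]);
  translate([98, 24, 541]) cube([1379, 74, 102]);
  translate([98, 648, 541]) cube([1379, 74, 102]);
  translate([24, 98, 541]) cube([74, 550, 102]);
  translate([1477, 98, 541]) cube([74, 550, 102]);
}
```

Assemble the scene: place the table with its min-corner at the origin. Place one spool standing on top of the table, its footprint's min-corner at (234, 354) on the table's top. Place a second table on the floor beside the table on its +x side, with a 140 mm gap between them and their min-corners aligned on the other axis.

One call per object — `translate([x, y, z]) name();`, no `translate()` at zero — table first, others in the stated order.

table();
translate([234, 354, 755]) spool();
translate([760, 0, 0]) table_2();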